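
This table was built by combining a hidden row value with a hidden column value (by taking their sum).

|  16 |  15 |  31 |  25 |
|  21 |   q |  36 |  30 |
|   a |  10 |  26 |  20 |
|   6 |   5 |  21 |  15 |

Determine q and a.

The difference between any two rows is the same in every column — this is an addition table with the headers hidden.
Row 2 minus row 1 is 36 − 31 = 5, so its entry in column 2 is 15 + 5 = 20.
Row 3 minus row 1 is 26 − 31 = -5, so its entry in column 1 is 16 + (-5) = 11.

q = 20, a = 11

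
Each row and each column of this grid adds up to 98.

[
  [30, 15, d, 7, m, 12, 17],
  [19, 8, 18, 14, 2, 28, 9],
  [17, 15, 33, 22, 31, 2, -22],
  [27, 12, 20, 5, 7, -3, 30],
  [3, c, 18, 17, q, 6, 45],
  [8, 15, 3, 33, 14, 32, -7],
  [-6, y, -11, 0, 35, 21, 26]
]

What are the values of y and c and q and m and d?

y = 33, c = 0, q = 9, m = 0, d = 17

Row 7 has -6 − 11 + 0 + 35 + 21 + 26 = 65; the blank must be 98 − 65 = 33.
Column 3 has 18 + 33 + 20 + 18 + 3 − 11 = 81; the blank must be 98 − 81 = 17.
Row 1 has 30 + 15 + 17 + 7 + 12 + 17 = 98; the blank must be 98 − 98 = 0.
Column 5 has 0 + 2 + 31 + 7 + 14 + 35 = 89; the blank must be 98 − 89 = 9.
Row 5 has 3 + 18 + 17 + 9 + 6 + 45 = 98; the blank must be 98 − 98 = 0.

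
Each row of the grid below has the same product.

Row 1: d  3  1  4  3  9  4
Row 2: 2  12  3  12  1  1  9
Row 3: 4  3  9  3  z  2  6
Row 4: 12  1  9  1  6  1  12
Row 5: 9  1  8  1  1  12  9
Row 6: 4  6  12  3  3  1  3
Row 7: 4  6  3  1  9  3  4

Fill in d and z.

Rows 2 and 4 each multiply to 7776, so every row has product 7776.
Row 1: 3×1×4×3×9×4 = 1296, so the missing entry is 7776 ÷ 1296 = 6.
Row 3: 4×3×9×3×2×6 = 3888, so the missing entry is 7776 ÷ 3888 = 2.

d = 6, z = 2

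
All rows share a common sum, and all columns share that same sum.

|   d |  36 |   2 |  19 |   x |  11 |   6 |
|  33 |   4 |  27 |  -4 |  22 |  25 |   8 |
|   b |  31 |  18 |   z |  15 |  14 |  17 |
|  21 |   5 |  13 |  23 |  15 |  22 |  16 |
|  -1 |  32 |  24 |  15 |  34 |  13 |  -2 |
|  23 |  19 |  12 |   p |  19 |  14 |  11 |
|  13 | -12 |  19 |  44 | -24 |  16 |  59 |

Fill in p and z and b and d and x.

p = 17, z = 1, b = 19, d = 7, x = 34

Rows 2 and 4 both sum to 115, so that's the common total.
The known cells in column 5 total 81, leaving 115 − 81 = 34 for the blank.
The known cells in row 1 total 108, leaving 115 − 108 = 7 for the blank.
The known cells in column 1 total 96, leaving 115 − 96 = 19 for the blank.
The known cells in row 3 total 114, leaving 115 − 114 = 1 for the blank.
The known cells in row 6 total 98, leaving 115 − 98 = 17 for the blank.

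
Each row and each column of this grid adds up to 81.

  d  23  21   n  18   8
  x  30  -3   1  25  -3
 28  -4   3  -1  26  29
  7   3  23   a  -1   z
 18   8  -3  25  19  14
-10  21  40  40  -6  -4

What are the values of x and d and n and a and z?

x = 31, d = 7, n = 4, a = 12, z = 37

Row 2: 30 − 3 + 1 + 25 − 3 = 50, so its missing entry is 81 − 50 = 31.
Column 1: 31 + 28 + 7 + 18 − 10 = 74, so its missing entry is 81 − 74 = 7.
Row 1: 7 + 23 + 21 + 18 + 8 = 77, so its missing entry is 81 − 77 = 4.
Column 4: 4 + 1 − 1 + 25 + 40 = 69, so its missing entry is 81 − 69 = 12.
Row 4: 7 + 3 + 23 + 12 − 1 = 44, so its missing entry is 81 − 44 = 37.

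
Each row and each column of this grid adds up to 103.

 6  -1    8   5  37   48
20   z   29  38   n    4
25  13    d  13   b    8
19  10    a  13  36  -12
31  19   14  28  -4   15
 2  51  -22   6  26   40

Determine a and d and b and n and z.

a = 37, d = 37, b = 7, n = 1, z = 11

The known cells in column 2 total 92, leaving 103 − 92 = 11 for the blank.
The known cells in row 2 total 102, leaving 103 − 102 = 1 for the blank.
The known cells in column 5 total 96, leaving 103 − 96 = 7 for the blank.
The known cells in row 3 total 66, leaving 103 − 66 = 37 for the blank.
The known cells in row 4 total 66, leaving 103 − 66 = 37 for the blank.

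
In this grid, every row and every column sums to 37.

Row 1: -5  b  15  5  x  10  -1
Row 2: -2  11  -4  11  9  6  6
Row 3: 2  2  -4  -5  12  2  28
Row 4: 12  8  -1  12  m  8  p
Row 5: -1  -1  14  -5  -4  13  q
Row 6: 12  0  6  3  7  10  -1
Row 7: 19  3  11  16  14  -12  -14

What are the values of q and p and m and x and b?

The known cells in column 2 total 23, leaving 37 − 23 = 14 for the blank.
The known cells in row 1 total 38, leaving 37 − 38 = -1 for the blank.
The known cells in column 5 total 37, leaving 37 − 37 = 0 for the blank.
The known cells in row 5 total 16, leaving 37 − 16 = 21 for the blank.
The known cells in row 4 total 39, leaving 37 − 39 = -2 for the blank.

q = 21, p = -2, m = 0, x = -1, b = 14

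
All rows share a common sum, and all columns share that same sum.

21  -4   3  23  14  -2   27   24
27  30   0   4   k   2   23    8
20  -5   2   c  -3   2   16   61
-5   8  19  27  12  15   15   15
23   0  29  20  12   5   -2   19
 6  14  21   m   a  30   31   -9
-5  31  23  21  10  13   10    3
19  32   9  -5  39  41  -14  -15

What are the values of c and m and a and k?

c = 13, m = 3, a = 10, k = 12

Rows 1 and 4 both sum to 106, so that's the common total.
Row 3 has 20 − 5 + 2 − 3 + 2 + 16 + 61 = 93; the blank must be 106 − 93 = 13.
Column 4 has 23 + 4 + 13 + 27 + 20 + 21 − 5 = 103; the blank must be 106 − 103 = 3.
Row 6 has 6 + 14 + 21 + 3 + 30 + 31 − 9 = 96; the blank must be 106 − 96 = 10.
Row 2 has 27 + 30 + 0 + 4 + 2 + 23 + 8 = 94; the blank must be 106 − 94 = 12.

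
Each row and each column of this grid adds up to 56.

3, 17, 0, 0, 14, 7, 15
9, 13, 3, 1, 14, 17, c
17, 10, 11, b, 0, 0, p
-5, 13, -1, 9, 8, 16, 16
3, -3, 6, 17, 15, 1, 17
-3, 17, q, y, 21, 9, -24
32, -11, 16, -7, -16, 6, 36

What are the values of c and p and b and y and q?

The known cells in row 2 total 57, leaving 56 − 57 = -1 for the blank.
The known cells in column 7 total 59, leaving 56 − 59 = -3 for the blank.
The known cells in row 3 total 35, leaving 56 − 35 = 21 for the blank.
The known cells in column 4 total 41, leaving 56 − 41 = 15 for the blank.
The known cells in row 6 total 35, leaving 56 − 35 = 21 for the blank.

c = -1, p = -3, b = 21, y = 15, q = 21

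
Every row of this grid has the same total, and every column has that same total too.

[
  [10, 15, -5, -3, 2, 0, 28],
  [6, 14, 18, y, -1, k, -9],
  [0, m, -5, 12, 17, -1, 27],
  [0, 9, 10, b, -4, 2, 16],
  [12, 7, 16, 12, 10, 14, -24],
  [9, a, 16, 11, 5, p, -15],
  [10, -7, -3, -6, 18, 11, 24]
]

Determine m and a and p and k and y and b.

m = -3, a = 12, p = 9, k = 12, y = 7, b = 14

Rows 1 and 5 both sum to 47, so that's the common total.
The known cells in row 3 total 50, leaving 47 − 50 = -3 for the blank.
The known cells in column 2 total 35, leaving 47 − 35 = 12 for the blank.
The known cells in row 6 total 38, leaving 47 − 38 = 9 for the blank.
The known cells in column 6 total 35, leaving 47 − 35 = 12 for the blank.
The known cells in row 4 total 33, leaving 47 − 33 = 14 for the blank.
The known cells in row 2 total 40, leaving 47 − 40 = 7 for the blank.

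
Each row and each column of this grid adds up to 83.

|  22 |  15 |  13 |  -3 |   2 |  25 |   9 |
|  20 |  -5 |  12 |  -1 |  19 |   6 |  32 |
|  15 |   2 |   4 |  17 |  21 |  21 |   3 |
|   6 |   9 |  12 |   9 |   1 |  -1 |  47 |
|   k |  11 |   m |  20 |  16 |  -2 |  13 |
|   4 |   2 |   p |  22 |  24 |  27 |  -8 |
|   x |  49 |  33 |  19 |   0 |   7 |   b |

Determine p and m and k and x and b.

The known cells in column 7 total 96, leaving 83 − 96 = -13 for the blank.
The known cells in row 7 total 95, leaving 83 − 95 = -12 for the blank.
The known cells in column 1 total 55, leaving 83 − 55 = 28 for the blank.
The known cells in row 5 total 86, leaving 83 − 86 = -3 for the blank.
The known cells in row 6 total 71, leaving 83 − 71 = 12 for the blank.

p = 12, m = -3, k = 28, x = -12, b = -13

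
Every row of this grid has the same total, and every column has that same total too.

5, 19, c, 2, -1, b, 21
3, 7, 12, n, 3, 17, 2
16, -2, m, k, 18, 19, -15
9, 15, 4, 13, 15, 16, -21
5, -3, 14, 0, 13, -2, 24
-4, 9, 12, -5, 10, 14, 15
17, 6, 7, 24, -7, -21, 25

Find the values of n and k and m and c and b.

Rows 4 and 5 both sum to 51, so that's the common total.
Column 6 has 17 + 19 + 16 − 2 + 14 − 21 = 43; the blank must be 51 − 43 = 8.
Row 1 has 5 + 19 + 2 − 1 + 8 + 21 = 54; the blank must be 51 − 54 = -3.
Column 3 has -3 + 12 + 4 + 14 + 12 + 7 = 46; the blank must be 51 − 46 = 5.
Row 3 has 16 − 2 + 5 + 18 + 19 − 15 = 41; the blank must be 51 − 41 = 10.
Row 2 has 3 + 7 + 12 + 3 + 17 + 2 = 44; the blank must be 51 − 44 = 7.

n = 7, k = 10, m = 5, c = -3, b = 8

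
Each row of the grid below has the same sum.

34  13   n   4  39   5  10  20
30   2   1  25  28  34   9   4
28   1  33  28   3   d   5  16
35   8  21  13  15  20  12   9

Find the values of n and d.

n = 8, d = 19

The complete rows each total 133.
Row 1 is missing 133 − 125 = 8 (since 34 + 13 + 4 + 39 + 5 + 10 + 20 = 125).
Row 3 is missing 133 − 114 = 19 (since 28 + 1 + 33 + 28 + 3 + 5 + 16 = 114).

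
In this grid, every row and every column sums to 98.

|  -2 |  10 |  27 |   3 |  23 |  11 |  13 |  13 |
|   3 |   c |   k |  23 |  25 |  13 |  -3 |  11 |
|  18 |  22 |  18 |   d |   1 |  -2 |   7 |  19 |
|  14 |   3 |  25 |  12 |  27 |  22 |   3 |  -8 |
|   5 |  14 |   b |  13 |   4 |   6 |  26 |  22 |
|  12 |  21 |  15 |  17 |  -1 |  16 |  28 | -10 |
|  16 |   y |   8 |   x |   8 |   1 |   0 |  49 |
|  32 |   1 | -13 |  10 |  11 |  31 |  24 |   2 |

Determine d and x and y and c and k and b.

Row 5 has 5 + 14 + 13 + 4 + 6 + 26 + 22 = 90; the blank must be 98 − 90 = 8.
Column 3 has 27 + 18 + 25 + 8 + 15 + 8 − 13 = 88; the blank must be 98 − 88 = 10.
Row 2 has 3 + 10 + 23 + 25 + 13 − 3 + 11 = 82; the blank must be 98 − 82 = 16.
Column 2 has 10 + 16 + 22 + 3 + 14 + 21 + 1 = 87; the blank must be 98 − 87 = 11.
Row 3 has 18 + 22 + 18 + 1 − 2 + 7 + 19 = 83; the blank must be 98 − 83 = 15.
Row 7 has 16 + 11 + 8 + 8 + 1 + 0 + 49 = 93; the blank must be 98 − 93 = 5.

d = 15, x = 5, y = 11, c = 16, k = 10, b = 8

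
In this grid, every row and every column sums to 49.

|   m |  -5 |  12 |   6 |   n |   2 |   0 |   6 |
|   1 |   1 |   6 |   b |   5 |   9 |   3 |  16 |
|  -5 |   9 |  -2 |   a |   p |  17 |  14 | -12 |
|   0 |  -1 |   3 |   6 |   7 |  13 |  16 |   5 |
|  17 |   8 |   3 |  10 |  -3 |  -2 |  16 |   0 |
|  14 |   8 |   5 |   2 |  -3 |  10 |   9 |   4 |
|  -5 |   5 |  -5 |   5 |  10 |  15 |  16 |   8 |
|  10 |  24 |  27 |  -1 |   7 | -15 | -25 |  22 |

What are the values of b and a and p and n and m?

Column 1 has 1 − 5 + 0 + 17 + 14 − 5 + 10 = 32; the blank must be 49 − 32 = 17.
Row 1 has 17 − 5 + 12 + 6 + 2 + 0 + 6 = 38; the blank must be 49 − 38 = 11.
Column 5 has 11 + 5 + 7 − 3 − 3 + 10 + 7 = 34; the blank must be 49 − 34 = 15.
Row 3 has -5 + 9 − 2 + 15 + 17 + 14 − 12 = 36; the blank must be 49 − 36 = 13.
Row 2 has 1 + 1 + 6 + 5 + 9 + 3 + 16 = 41; the blank must be 49 − 41 = 8.

b = 8, a = 13, p = 15, n = 11, m = 17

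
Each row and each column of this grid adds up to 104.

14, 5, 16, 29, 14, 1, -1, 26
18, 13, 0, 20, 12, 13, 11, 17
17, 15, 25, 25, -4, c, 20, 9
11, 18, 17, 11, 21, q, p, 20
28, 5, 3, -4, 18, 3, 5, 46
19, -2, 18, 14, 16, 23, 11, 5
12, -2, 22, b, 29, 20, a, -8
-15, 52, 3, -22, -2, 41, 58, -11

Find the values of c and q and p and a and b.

c = -3, q = 6, p = 0, a = 0, b = 31

Row 3: 17 + 15 + 25 + 25 − 4 + 20 + 9 = 107, so its missing entry is 104 − 107 = -3.
Column 4: 29 + 20 + 25 + 11 − 4 + 14 − 22 = 73, so its missing entry is 104 − 73 = 31.
Row 7: 12 − 2 + 22 + 31 + 29 + 20 − 8 = 104, so its missing entry is 104 − 104 = 0.
Column 7: -1 + 11 + 20 + 5 + 11 + 0 + 58 = 104, so its missing entry is 104 − 104 = 0.
Row 4: 11 + 18 + 17 + 11 + 21 + 0 + 20 = 98, so its missing entry is 104 − 98 = 6.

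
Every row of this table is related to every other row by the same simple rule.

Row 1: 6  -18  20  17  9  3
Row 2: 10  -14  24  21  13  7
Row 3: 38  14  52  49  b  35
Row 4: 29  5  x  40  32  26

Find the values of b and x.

The difference between any two rows is the same in every column — this is an addition table with the headers hidden.
Row 3 minus row 1 is 49 − 17 = 32, so its entry in column 5 is 9 + 32 = 41.
Row 4 minus row 1 is 40 − 17 = 23, so its entry in column 3 is 20 + 23 = 43.

b = 41, x = 43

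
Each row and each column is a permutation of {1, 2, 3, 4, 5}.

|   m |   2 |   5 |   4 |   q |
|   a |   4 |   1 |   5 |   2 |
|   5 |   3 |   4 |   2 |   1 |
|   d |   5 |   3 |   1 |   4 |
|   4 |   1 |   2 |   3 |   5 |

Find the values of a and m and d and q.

a = 3, m = 1, d = 2, q = 3

For row 2, column 1: row 2 already has {1, 2, 4, 5}; that leaves 3.
For row 1, column 5: column 5 already has {1, 2, 4, 5}; that leaves 3.
At (row 4, col 1): row 4 already has {1, 3, 4, 5}, so the value is 2.
At (row 1, col 1): row 1 already has {2, 3, 4, 5}, so the value is 1.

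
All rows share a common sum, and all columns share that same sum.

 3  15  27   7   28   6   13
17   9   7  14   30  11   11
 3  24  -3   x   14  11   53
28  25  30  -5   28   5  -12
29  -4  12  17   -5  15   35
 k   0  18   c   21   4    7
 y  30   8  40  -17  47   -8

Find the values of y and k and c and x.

y = -1, k = 20, c = 29, x = -3

Rows 1 and 2 both sum to 99, so that's the common total.
The known cells in row 3 total 102, leaving 99 − 102 = -3 for the blank.
The known cells in column 4 total 70, leaving 99 − 70 = 29 for the blank.
The known cells in row 6 total 79, leaving 99 − 79 = 20 for the blank.
The known cells in row 7 total 100, leaving 99 − 100 = -1 for the blank.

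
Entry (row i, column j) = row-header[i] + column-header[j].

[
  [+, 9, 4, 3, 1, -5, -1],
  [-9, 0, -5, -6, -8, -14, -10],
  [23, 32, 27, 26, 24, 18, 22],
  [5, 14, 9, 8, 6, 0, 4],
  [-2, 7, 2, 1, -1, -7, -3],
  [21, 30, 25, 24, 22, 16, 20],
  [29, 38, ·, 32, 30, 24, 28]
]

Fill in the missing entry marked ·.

33

29 + 4 = 33.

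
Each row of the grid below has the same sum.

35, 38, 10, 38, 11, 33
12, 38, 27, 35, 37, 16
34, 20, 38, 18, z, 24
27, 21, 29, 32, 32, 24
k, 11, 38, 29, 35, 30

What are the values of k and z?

The complete rows each total 165.
Row 5 is missing 165 − 143 = 22 (since 11 + 38 + 29 + 35 + 30 = 143).
Row 3 is missing 165 − 134 = 31 (since 34 + 20 + 38 + 18 + 24 = 134).

k = 22, z = 31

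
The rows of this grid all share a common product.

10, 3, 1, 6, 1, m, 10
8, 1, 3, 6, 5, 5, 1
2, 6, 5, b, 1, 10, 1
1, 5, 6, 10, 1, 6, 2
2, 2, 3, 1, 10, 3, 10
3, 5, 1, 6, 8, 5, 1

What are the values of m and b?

m = 2, b = 6

Rows 5 and 6 each multiply to 3600, so every row has product 3600.
Row 1: 10×3×1×6×1×10 = 1800, so the missing entry is 3600 ÷ 1800 = 2.
Row 3: 2×6×5×1×10×1 = 600, so the missing entry is 3600 ÷ 600 = 6.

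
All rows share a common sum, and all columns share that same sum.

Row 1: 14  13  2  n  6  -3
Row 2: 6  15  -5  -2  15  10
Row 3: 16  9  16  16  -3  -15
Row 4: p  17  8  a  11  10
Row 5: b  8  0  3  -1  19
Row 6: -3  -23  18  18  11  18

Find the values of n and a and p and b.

n = 7, a = -3, p = -4, b = 10

Rows 2 and 3 both sum to 39, so that's the common total.
Row 5: 8 + 0 + 3 − 1 + 19 = 29, so its missing entry is 39 − 29 = 10.
Row 1: 14 + 13 + 2 + 6 − 3 = 32, so its missing entry is 39 − 32 = 7.
Column 4: 7 − 2 + 16 + 3 + 18 = 42, so its missing entry is 39 − 42 = -3.
Row 4: 17 + 8 − 3 + 11 + 10 = 43, so its missing entry is 39 − 43 = -4.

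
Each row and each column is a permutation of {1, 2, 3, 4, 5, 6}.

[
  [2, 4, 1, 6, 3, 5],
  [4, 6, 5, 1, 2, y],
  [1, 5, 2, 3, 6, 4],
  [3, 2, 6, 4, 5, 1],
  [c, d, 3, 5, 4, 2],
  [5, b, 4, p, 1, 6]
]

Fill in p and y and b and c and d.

For row 5, column 1: column 1 already has {1, 2, 3, 4, 5}; that leaves 6.
Cell (2,6): row 2 already has {1, 2, 4, 5, 6} → 3.
For row 6, column 4: column 4 already has {1, 3, 4, 5, 6}; that leaves 2.
Cell (6,2): row 6 already has {1, 2, 4, 5, 6} → 3.
At (row 5, col 2): row 5 already has {2, 3, 4, 5, 6}, so the value is 1.

p = 2, y = 3, b = 3, c = 6, d = 1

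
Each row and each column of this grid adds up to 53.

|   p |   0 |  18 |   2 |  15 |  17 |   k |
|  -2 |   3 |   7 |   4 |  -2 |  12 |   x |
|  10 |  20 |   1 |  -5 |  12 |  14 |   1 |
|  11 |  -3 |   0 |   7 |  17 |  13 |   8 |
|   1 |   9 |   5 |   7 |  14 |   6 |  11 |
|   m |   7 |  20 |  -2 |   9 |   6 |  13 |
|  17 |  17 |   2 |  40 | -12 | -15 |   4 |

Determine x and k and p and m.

Row 2: -2 + 3 + 7 + 4 − 2 + 12 = 22, so its missing entry is 53 − 22 = 31.
Row 6: 7 + 20 − 2 + 9 + 6 + 13 = 53, so its missing entry is 53 − 53 = 0.
Column 1: -2 + 10 + 11 + 1 + 0 + 17 = 37, so its missing entry is 53 − 37 = 16.
Row 1: 16 + 0 + 18 + 2 + 15 + 17 = 68, so its missing entry is 53 − 68 = -15.

x = 31, k = -15, p = 16, m = 0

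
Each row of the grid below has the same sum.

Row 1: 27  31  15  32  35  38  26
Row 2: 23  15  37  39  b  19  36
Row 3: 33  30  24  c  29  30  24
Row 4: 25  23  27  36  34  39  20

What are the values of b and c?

b = 35, c = 34

Rows 1 and 4 both add up to 204, so every row sums to 204.
Row 2: 23 + 15 + 37 + 39 + 19 + 36 = 169, so the missing entry is 204 − 169 = 35.
Row 3: 33 + 30 + 24 + 29 + 30 + 24 = 170, so the missing entry is 204 − 170 = 34.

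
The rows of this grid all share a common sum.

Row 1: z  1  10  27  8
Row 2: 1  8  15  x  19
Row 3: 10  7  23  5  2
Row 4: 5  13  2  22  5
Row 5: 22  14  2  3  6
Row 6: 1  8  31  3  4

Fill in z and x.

z = 1, x = 4

Row 3 sums to 47 and so does row 5; that's the common total.
In row 1 the known cells total 46, leaving 47 − 46 = 1.
In row 2 the known cells total 43, leaving 47 − 43 = 4.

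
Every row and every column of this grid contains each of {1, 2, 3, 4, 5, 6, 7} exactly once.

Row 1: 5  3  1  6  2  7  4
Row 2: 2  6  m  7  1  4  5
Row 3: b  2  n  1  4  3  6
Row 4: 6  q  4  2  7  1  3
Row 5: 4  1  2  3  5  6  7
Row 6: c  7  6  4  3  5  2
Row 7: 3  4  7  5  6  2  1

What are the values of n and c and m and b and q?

At (row 2, col 3): row 2 already has {1, 2, 4, 5, 6, 7}, so the value is 3.
For row 4, column 2: row 4 already has {1, 2, 3, 4, 6, 7}; that leaves 5.
Cell (6,1): row 6 already has {2, 3, 4, 5, 6, 7} → 1.
Cell (3,1): column 1 already has {1, 2, 3, 4, 5, 6} → 7.
At (row 3, col 3): row 3 already has {1, 2, 3, 4, 6, 7}, so the value is 5.

n = 5, c = 1, m = 3, b = 7, q = 5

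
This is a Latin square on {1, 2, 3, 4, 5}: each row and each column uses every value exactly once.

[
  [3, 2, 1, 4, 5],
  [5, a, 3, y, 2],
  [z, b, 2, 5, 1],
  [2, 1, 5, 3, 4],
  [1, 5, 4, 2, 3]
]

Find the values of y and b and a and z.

At (row 2, col 4): column 4 already has {2, 3, 4, 5}, so the value is 1.
Cell (2,2): row 2 already has {1, 2, 3, 5} → 4.
Cell (3,1): column 1 already has {1, 2, 3, 5} → 4.
For row 3, column 2: row 3 already has {1, 2, 4, 5}; that leaves 3.

y = 1, b = 3, a = 4, z = 4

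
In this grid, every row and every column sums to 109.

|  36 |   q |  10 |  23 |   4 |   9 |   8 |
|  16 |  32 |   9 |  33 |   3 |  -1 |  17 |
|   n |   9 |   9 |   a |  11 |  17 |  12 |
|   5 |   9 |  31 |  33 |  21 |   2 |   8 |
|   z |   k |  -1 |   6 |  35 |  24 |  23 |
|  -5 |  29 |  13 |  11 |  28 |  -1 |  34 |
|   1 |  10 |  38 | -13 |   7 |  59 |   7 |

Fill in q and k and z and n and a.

q = 19, k = 1, z = 21, n = 35, a = 16

Row 1 has 36 + 10 + 23 + 4 + 9 + 8 = 90; the blank must be 109 − 90 = 19.
Column 4 has 23 + 33 + 33 + 6 + 11 − 13 = 93; the blank must be 109 − 93 = 16.
Row 3 has 9 + 9 + 16 + 11 + 17 + 12 = 74; the blank must be 109 − 74 = 35.
Column 1 has 36 + 16 + 35 + 5 − 5 + 1 = 88; the blank must be 109 − 88 = 21.
Row 5 has 21 − 1 + 6 + 35 + 24 + 23 = 108; the blank must be 109 − 108 = 1.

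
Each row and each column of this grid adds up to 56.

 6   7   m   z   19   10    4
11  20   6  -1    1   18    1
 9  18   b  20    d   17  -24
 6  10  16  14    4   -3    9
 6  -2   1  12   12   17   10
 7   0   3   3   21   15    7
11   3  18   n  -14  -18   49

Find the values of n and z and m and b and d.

n = 7, z = 1, m = 9, b = 3, d = 13

Column 5 has 19 + 1 + 4 + 12 + 21 − 14 = 43; the blank must be 56 − 43 = 13.
Row 3 has 9 + 18 + 20 + 13 + 17 − 24 = 53; the blank must be 56 − 53 = 3.
Column 3 has 6 + 3 + 16 + 1 + 3 + 18 = 47; the blank must be 56 − 47 = 9.
Row 1 has 6 + 7 + 9 + 19 + 10 + 4 = 55; the blank must be 56 − 55 = 1.
Row 7 has 11 + 3 + 18 − 14 − 18 + 49 = 49; the blank must be 56 − 49 = 7.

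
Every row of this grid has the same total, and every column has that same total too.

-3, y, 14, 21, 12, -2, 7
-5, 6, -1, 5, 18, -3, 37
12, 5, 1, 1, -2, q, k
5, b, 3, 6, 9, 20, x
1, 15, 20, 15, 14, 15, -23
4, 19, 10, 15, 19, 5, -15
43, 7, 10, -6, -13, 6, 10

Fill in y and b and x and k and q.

Rows 2 and 5 both sum to 57, so that's the common total.
Row 1 has -3 + 14 + 21 + 12 − 2 + 7 = 49; the blank must be 57 − 49 = 8.
Column 2 has 8 + 6 + 5 + 15 + 19 + 7 = 60; the blank must be 57 − 60 = -3.
Row 4 has 5 − 3 + 3 + 6 + 9 + 20 = 40; the blank must be 57 − 40 = 17.
Column 7 has 7 + 37 + 17 − 23 − 15 + 10 = 33; the blank must be 57 − 33 = 24.
Row 3 has 12 + 5 + 1 + 1 − 2 + 24 = 41; the blank must be 57 − 41 = 16.

y = 8, b = -3, x = 17, k = 24, q = 16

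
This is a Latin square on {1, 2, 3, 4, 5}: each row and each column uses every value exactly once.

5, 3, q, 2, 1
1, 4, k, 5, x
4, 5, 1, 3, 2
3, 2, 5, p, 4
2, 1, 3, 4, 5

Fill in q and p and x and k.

q = 4, p = 1, x = 3, k = 2

Cell (1,3): row 1 already has {1, 2, 3, 5} → 4.
At (row 2, col 3): column 3 already has {1, 3, 4, 5}, so the value is 2.
For row 4, column 4: row 4 already has {2, 3, 4, 5}; that leaves 1.
For row 2, column 5: row 2 already has {1, 2, 4, 5}; that leaves 3.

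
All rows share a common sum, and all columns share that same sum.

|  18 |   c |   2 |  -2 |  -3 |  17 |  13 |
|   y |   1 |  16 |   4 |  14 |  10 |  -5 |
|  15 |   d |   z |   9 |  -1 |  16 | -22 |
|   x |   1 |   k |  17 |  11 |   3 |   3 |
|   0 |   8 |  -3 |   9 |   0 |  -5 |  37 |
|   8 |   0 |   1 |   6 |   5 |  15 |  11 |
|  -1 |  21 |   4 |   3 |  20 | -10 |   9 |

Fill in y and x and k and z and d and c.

Rows 5 and 6 both sum to 46, so that's the common total.
The known cells in row 1 total 45, leaving 46 − 45 = 1 for the blank.
The known cells in column 2 total 32, leaving 46 − 32 = 14 for the blank.
The known cells in row 3 total 31, leaving 46 − 31 = 15 for the blank.
The known cells in row 2 total 40, leaving 46 − 40 = 6 for the blank.
The known cells in column 1 total 46, leaving 46 − 46 = 0 for the blank.
The known cells in row 4 total 35, leaving 46 − 35 = 11 for the blank.

y = 6, x = 0, k = 11, z = 15, d = 14, c = 1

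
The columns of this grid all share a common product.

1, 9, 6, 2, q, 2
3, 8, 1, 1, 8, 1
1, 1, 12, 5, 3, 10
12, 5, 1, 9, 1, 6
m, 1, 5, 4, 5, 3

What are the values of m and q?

m = 10, q = 3

Columns 2 and 6 each multiply to 360, so every column has product 360.
Column 1: 1×3×1×12 = 36, so the missing entry is 360 ÷ 36 = 10.
Column 5: 8×3×1×5 = 120, so the missing entry is 360 ÷ 120 = 3.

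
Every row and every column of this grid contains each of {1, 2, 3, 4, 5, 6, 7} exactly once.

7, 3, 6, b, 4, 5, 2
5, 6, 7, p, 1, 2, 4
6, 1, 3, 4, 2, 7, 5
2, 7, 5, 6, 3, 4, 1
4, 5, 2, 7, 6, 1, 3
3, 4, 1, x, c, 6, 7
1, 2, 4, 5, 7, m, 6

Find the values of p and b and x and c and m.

p = 3, b = 1, x = 2, c = 5, m = 3

At (row 7, col 6): row 7 already has {1, 2, 4, 5, 6, 7}, so the value is 3.
At (row 6, col 5): column 5 already has {1, 2, 3, 4, 6, 7}, so the value is 5.
Cell (1,4): row 1 already has {2, 3, 4, 5, 6, 7} → 1.
For row 6, column 4: row 6 already has {1, 3, 4, 5, 6, 7}; that leaves 2.
Cell (2,4): row 2 already has {1, 2, 4, 5, 6, 7} → 3.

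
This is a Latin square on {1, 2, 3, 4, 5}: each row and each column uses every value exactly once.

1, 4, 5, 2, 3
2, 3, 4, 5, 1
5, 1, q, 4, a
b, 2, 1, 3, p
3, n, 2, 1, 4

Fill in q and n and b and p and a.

At (row 4, col 1): column 1 already has {1, 2, 3, 5}, so the value is 4.
For row 4, column 5: row 4 already has {1, 2, 3, 4}; that leaves 5.
At (row 3, col 5): column 5 already has {1, 3, 4, 5}, so the value is 2.
For row 3, column 3: row 3 already has {1, 2, 4, 5}; that leaves 3.
At (row 5, col 2): row 5 already has {1, 2, 3, 4}, so the value is 5.

q = 3, n = 5, b = 4, p = 5, a = 2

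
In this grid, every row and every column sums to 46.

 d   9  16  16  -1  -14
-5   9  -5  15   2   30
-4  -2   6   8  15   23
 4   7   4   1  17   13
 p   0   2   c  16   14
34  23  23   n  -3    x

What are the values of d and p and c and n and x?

Column 6 has -14 + 30 + 23 + 13 + 14 = 66; the blank must be 46 − 66 = -20.
Row 1 has 9 + 16 + 16 − 1 − 14 = 26; the blank must be 46 − 26 = 20.
Column 1 has 20 − 5 − 4 + 4 + 34 = 49; the blank must be 46 − 49 = -3.
Row 5 has -3 + 0 + 2 + 16 + 14 = 29; the blank must be 46 − 29 = 17.
Row 6 has 34 + 23 + 23 − 3 − 20 = 57; the blank must be 46 − 57 = -11.

d = 20, p = -3, c = 17, n = -11, x = -20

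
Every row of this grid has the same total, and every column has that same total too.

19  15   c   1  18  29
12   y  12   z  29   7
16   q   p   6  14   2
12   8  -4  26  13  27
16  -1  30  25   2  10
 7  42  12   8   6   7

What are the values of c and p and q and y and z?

Rows 4 and 5 both sum to 82, so that's the common total.
Row 1: 19 + 15 + 1 + 18 + 29 = 82, so its missing entry is 82 − 82 = 0.
Column 3: 0 + 12 − 4 + 30 + 12 = 50, so its missing entry is 82 − 50 = 32.
Row 3: 16 + 32 + 6 + 14 + 2 = 70, so its missing entry is 82 − 70 = 12.
Column 2: 15 + 12 + 8 − 1 + 42 = 76, so its missing entry is 82 − 76 = 6.
Row 2: 12 + 6 + 12 + 29 + 7 = 66, so its missing entry is 82 − 66 = 16.

c = 0, p = 32, q = 12, y = 6, z = 16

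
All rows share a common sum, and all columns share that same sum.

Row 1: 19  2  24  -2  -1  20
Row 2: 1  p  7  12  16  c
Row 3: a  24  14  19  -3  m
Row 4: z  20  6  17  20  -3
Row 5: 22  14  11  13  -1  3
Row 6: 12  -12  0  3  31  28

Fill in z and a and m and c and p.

Rows 1 and 5 both sum to 62, so that's the common total.
The known cells in column 2 total 48, leaving 62 − 48 = 14 for the blank.
The known cells in row 2 total 50, leaving 62 − 50 = 12 for the blank.
The known cells in row 4 total 60, leaving 62 − 60 = 2 for the blank.
The known cells in column 1 total 56, leaving 62 − 56 = 6 for the blank.
The known cells in row 3 total 60, leaving 62 − 60 = 2 for the blank.

z = 2, a = 6, m = 2, c = 12, p = 14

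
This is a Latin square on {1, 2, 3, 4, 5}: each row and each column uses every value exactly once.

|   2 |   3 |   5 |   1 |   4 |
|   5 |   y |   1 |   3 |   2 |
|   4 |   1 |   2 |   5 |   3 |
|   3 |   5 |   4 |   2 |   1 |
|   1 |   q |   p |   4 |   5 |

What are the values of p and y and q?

p = 3, y = 4, q = 2

Cell (2,2): row 2 already has {1, 2, 3, 5} → 4.
At (row 5, col 2): column 2 already has {1, 3, 4, 5}, so the value is 2.
At (row 5, col 3): row 5 already has {1, 2, 4, 5}, so the value is 3.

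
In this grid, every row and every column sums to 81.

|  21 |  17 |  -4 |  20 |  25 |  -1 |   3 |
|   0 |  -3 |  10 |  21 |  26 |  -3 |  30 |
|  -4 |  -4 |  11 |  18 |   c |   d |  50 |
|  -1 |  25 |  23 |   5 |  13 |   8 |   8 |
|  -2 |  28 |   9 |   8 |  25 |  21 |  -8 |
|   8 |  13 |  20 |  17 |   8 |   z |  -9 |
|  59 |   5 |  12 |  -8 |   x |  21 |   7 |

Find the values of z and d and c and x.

Row 6: 8 + 13 + 20 + 17 + 8 − 9 = 57, so its missing entry is 81 − 57 = 24.
Column 6: -1 − 3 + 8 + 21 + 24 + 21 = 70, so its missing entry is 81 − 70 = 11.
Row 3: -4 − 4 + 11 + 18 + 11 + 50 = 82, so its missing entry is 81 − 82 = -1.
Row 7: 59 + 5 + 12 − 8 + 21 + 7 = 96, so its missing entry is 81 − 96 = -15.

z = 24, d = 11, c = -1, x = -15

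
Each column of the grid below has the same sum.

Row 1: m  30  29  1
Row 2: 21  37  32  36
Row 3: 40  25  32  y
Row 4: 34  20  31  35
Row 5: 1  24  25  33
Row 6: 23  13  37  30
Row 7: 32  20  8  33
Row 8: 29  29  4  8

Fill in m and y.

Column 2 sums to 198 and so does column 3; that's the common total.
In column 1 the known cells total 180, leaving 198 − 180 = 18.
In column 4 the known cells total 176, leaving 198 − 176 = 22.

m = 18, y = 22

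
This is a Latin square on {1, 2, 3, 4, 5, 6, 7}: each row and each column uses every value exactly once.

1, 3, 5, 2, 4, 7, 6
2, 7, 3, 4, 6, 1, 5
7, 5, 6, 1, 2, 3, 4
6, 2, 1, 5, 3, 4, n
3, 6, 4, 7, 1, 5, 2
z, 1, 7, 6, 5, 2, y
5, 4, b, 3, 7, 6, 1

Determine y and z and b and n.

y = 3, z = 4, b = 2, n = 7

Cell (7,3): row 7 already has {1, 3, 4, 5, 6, 7} → 2.
Cell (6,1): column 1 already has {1, 2, 3, 5, 6, 7} → 4.
For row 6, column 7: row 6 already has {1, 2, 4, 5, 6, 7}; that leaves 3.
Cell (4,7): row 4 already has {1, 2, 3, 4, 5, 6} → 7.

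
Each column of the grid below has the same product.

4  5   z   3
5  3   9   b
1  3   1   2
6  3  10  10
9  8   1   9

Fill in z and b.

z = 12, b = 2

Columns 1 and 2 each multiply to 1080, so every column has product 1080.
Column 3: 9×1×10×1 = 90, so the missing entry is 1080 ÷ 90 = 12.
Column 4: 3×2×10×9 = 540, so the missing entry is 1080 ÷ 540 = 2.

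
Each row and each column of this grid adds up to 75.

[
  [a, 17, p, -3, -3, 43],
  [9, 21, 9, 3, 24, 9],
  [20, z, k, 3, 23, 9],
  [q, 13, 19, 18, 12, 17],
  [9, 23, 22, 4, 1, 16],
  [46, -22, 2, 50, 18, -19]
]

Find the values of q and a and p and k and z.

q = -4, a = -5, p = 26, k = -3, z = 23

Column 2: 17 + 21 + 13 + 23 − 22 = 52, so its missing entry is 75 − 52 = 23.
Row 4: 13 + 19 + 18 + 12 + 17 = 79, so its missing entry is 75 − 79 = -4.
Column 1: 9 + 20 − 4 + 9 + 46 = 80, so its missing entry is 75 − 80 = -5.
Row 1: -5 + 17 − 3 − 3 + 43 = 49, so its missing entry is 75 − 49 = 26.
Row 3: 20 + 23 + 3 + 23 + 9 = 78, so its missing entry is 75 − 78 = -3.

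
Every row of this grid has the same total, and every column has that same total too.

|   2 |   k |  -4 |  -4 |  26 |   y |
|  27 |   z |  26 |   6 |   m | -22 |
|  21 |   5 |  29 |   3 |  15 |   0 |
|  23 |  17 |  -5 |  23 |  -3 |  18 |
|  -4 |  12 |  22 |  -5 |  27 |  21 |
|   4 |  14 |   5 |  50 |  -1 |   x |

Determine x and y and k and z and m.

x = 1, y = 55, k = -2, z = 27, m = 9

Rows 3 and 4 both sum to 73, so that's the common total.
Row 6 has 4 + 14 + 5 + 50 − 1 = 72; the blank must be 73 − 72 = 1.
Column 5 has 26 + 15 − 3 + 27 − 1 = 64; the blank must be 73 − 64 = 9.
Row 2 has 27 + 26 + 6 + 9 − 22 = 46; the blank must be 73 − 46 = 27.
Column 2 has 27 + 5 + 17 + 12 + 14 = 75; the blank must be 73 − 75 = -2.
Row 1 has 2 − 2 − 4 − 4 + 26 = 18; the blank must be 73 − 18 = 55.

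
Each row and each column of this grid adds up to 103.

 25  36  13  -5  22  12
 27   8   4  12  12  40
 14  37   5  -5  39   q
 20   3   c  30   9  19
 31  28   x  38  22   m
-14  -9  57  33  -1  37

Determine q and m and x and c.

q = 13, m = -18, x = 2, c = 22

Row 3 has 14 + 37 + 5 − 5 + 39 = 90; the blank must be 103 − 90 = 13.
Column 6 has 12 + 40 + 13 + 19 + 37 = 121; the blank must be 103 − 121 = -18.
Row 4 has 20 + 3 + 30 + 9 + 19 = 81; the blank must be 103 − 81 = 22.
Row 5 has 31 + 28 + 38 + 22 − 18 = 101; the blank must be 103 − 101 = 2.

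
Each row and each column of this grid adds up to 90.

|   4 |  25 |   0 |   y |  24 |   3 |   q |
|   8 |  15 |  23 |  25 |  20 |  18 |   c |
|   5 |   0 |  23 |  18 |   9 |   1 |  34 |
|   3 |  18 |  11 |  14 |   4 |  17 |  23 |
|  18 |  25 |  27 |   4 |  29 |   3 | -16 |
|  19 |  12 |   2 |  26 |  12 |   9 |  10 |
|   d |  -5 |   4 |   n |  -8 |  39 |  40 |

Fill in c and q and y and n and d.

Column 1: 4 + 8 + 5 + 3 + 18 + 19 = 57, so its missing entry is 90 − 57 = 33.
Row 2: 8 + 15 + 23 + 25 + 20 + 18 = 109, so its missing entry is 90 − 109 = -19.
Column 7: -19 + 34 + 23 − 16 + 10 + 40 = 72, so its missing entry is 90 − 72 = 18.
Row 1: 4 + 25 + 0 + 24 + 3 + 18 = 74, so its missing entry is 90 − 74 = 16.
Row 7: 33 − 5 + 4 − 8 + 39 + 40 = 103, so its missing entry is 90 − 103 = -13.

c = -19, q = 18, y = 16, n = -13, d = 33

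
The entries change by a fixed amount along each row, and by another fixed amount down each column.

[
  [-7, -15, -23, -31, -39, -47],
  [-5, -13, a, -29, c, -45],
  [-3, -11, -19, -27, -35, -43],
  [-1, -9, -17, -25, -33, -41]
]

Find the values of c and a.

c = -37, a = -21

Along each row the entries change by -8 per step; down each column they change by 2.
Row 2: from -5 at column 1, stepping by -8 to column 5 gives -37.
Row 2: from -5 at column 1, stepping by -8 to column 3 gives -21.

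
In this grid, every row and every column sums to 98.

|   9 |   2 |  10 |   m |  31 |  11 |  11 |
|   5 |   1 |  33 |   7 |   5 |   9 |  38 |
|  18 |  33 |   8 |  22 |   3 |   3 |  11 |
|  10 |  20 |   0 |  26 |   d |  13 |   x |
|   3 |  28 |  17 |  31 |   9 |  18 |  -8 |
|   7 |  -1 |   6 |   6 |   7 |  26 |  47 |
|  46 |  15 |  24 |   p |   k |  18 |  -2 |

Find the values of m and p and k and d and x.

m = 24, p = -18, k = 15, d = 28, x = 1

The known cells in row 1 total 74, leaving 98 − 74 = 24 for the blank.
The known cells in column 7 total 97, leaving 98 − 97 = 1 for the blank.
The known cells in row 4 total 70, leaving 98 − 70 = 28 for the blank.
The known cells in column 5 total 83, leaving 98 − 83 = 15 for the blank.
The known cells in row 7 total 116, leaving 98 − 116 = -18 for the blank.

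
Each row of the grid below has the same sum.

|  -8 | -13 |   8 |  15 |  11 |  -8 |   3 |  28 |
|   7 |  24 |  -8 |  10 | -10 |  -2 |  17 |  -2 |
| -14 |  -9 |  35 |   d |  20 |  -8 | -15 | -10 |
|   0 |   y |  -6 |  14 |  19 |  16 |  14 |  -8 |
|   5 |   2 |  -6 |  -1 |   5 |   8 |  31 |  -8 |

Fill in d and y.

Row 2 sums to 36 and so does row 5; that's the common total.
In row 3 the known cells total -1, leaving 36 − (-1) = 37.
In row 4 the known cells total 49, leaving 36 − 49 = -13.

d = 37, y = -13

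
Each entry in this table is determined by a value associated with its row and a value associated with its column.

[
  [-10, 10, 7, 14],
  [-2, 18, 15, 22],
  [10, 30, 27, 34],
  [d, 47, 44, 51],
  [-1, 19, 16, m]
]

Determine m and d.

The difference between any two rows is the same in every column — this is an addition table with the headers hidden.
Row 5 minus row 1 is 16 − 7 = 9, so its entry in column 4 is 14 + 9 = 23.
Row 4 minus row 1 is 44 − 7 = 37, so its entry in column 1 is -10 + 37 = 27.

m = 23, d = 27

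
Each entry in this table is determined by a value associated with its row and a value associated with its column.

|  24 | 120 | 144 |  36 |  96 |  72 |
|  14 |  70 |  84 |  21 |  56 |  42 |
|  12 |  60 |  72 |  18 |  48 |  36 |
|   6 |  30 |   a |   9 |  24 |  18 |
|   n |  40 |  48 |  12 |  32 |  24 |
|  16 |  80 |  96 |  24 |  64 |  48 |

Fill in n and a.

n = 8, a = 36

Each row is a constant multiple of every other row — this is a multiplication table with the headers hidden.
Row 5 is 40/120 = 1/3 times row 1, so its entry in column 1 is 24 × 1/3 = 8.
Row 4 is 30/120 = 1/4 times row 1, so its entry in column 3 is 144 × 1/4 = 36.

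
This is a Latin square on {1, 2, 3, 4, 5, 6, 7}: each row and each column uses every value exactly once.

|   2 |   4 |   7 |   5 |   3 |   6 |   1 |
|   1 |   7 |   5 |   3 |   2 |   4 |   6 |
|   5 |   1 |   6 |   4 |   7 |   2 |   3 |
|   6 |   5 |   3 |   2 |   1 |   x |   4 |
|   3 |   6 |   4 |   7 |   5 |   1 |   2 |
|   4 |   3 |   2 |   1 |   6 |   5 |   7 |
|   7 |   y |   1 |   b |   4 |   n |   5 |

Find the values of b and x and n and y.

For row 7, column 2: column 2 already has {1, 3, 4, 5, 6, 7}; that leaves 2.
At (row 7, col 4): column 4 already has {1, 2, 3, 4, 5, 7}, so the value is 6.
At (row 7, col 6): row 7 already has {1, 2, 4, 5, 6, 7}, so the value is 3.
Cell (4,6): row 4 already has {1, 2, 3, 4, 5, 6} → 7.

b = 6, x = 7, n = 3, y = 2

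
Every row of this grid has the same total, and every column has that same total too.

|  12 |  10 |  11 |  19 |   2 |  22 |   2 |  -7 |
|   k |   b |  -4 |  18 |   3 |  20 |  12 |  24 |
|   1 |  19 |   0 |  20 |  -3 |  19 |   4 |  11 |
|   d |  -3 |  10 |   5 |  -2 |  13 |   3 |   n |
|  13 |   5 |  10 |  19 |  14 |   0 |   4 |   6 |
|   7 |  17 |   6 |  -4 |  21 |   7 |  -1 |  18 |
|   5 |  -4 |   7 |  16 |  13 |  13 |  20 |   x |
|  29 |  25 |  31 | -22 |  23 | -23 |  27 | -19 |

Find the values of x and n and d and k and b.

Rows 1 and 3 both sum to 71, so that's the common total.
Column 2: 10 + 19 − 3 + 5 + 17 − 4 + 25 = 69, so its missing entry is 71 − 69 = 2.
Row 7: 5 − 4 + 7 + 16 + 13 + 13 + 20 = 70, so its missing entry is 71 − 70 = 1.
Column 8: -7 + 24 + 11 + 6 + 18 + 1 − 19 = 34, so its missing entry is 71 − 34 = 37.
Row 4: -3 + 10 + 5 − 2 + 13 + 3 + 37 = 63, so its missing entry is 71 − 63 = 8.
Row 2: 2 − 4 + 18 + 3 + 20 + 12 + 24 = 75, so its missing entry is 71 − 75 = -4.

x = 1, n = 37, d = 8, k = -4, b = 2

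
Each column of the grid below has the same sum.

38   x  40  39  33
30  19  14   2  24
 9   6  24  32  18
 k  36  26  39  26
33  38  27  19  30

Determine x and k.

x = 32, k = 21

The complete columns each total 131.
Column 2 is missing 131 − 99 = 32 (since 19 + 6 + 36 + 38 = 99).
Column 1 is missing 131 − 110 = 21 (since 38 + 30 + 9 + 33 = 110).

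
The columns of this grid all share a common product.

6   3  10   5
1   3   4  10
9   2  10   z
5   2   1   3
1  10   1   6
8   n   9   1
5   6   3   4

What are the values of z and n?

z = 3, n = 5

Columns 1 and 3 each multiply to 10800, so every column has product 10800.
Column 4: 5×10×3×6×1×4 = 3600, so the missing entry is 10800 ÷ 3600 = 3.
Column 2: 3×3×2×2×10×6 = 2160, so the missing entry is 10800 ÷ 2160 = 5.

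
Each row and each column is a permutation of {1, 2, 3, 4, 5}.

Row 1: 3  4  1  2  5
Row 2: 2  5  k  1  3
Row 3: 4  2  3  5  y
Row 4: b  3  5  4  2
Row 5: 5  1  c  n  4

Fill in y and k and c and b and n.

y = 1, k = 4, c = 2, b = 1, n = 3

For row 3, column 5: row 3 already has {2, 3, 4, 5}; that leaves 1.
For row 2, column 3: row 2 already has {1, 2, 3, 5}; that leaves 4.
Cell (5,4): column 4 already has {1, 2, 4, 5} → 3.
Cell (5,3): row 5 already has {1, 3, 4, 5} → 2.
At (row 4, col 1): row 4 already has {2, 3, 4, 5}, so the value is 1.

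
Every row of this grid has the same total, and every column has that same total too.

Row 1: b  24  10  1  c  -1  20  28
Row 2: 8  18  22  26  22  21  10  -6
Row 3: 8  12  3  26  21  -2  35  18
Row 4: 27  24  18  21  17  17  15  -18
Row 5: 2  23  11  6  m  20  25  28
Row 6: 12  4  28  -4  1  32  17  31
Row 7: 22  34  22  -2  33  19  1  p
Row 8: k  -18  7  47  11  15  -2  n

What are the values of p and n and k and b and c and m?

Rows 2 and 3 both sum to 121, so that's the common total.
The known cells in row 5 total 115, leaving 121 − 115 = 6 for the blank.
The known cells in column 5 total 111, leaving 121 − 111 = 10 for the blank.
The known cells in row 1 total 92, leaving 121 − 92 = 29 for the blank.
The known cells in column 1 total 108, leaving 121 − 108 = 13 for the blank.
The known cells in row 8 total 73, leaving 121 − 73 = 48 for the blank.
The known cells in row 7 total 129, leaving 121 − 129 = -8 for the blank.

p = -8, n = 48, k = 13, b = 29, c = 10, m = 6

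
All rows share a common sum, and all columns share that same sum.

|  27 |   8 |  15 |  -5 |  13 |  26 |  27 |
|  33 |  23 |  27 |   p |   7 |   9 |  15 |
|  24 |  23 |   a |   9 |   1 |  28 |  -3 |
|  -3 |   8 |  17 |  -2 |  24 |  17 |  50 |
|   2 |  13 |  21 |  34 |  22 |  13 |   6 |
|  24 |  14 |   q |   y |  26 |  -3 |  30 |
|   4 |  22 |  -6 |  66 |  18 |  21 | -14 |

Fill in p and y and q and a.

p = -3, y = 12, q = 8, a = 29

Rows 1 and 4 both sum to 111, so that's the common total.
The known cells in row 3 total 82, leaving 111 − 82 = 29 for the blank.
The known cells in row 2 total 114, leaving 111 − 114 = -3 for the blank.
The known cells in column 4 total 99, leaving 111 − 99 = 12 for the blank.
The known cells in row 6 total 103, leaving 111 − 103 = 8 for the blank.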